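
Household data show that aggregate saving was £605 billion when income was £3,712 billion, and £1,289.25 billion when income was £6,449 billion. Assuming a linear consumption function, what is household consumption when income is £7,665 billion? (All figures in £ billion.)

MPS = ΔS/ΔY = (1289.25 − 605)/(6449 − 3712) = 684.25/2737 = 0.25
MPC = 1 − MPS = 0.75
Autonomous saving = 605 − 0.25(3712) = -323, so a = 323
C = 323 + 0.75(7665) = 323 + 5748.75 = 6071.75

C = 6071.75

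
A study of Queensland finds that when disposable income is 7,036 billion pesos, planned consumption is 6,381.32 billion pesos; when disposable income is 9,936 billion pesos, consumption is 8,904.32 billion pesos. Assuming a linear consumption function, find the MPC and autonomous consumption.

MPC = 0.87; a = 260

MPC = ΔC/ΔY = (8904.32 − 6381.32)/(9936 − 7036) = 2523/2900 = 0.87
a = C − MPC·Y = 6381.32 − 0.87(7036) = 6381.32 − 6121.32 = 260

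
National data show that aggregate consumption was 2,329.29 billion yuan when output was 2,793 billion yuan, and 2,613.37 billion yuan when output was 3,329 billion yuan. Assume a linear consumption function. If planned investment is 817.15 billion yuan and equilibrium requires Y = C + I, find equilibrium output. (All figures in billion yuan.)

MPC = (2613.37 − 2329.29)/(3329 − 2793) = 284.08/536 = 0.53
a = 2329.29 − 0.53(2793) = 849
Equilibrium: Y = 849 + 0.53Y + 817.15
0.47Y = 1666.15, so Y = 1666.15/0.47 = 3545

Y = 3545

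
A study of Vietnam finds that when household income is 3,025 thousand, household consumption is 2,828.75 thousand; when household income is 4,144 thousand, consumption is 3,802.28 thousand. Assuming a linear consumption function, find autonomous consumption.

MPC = ΔC/ΔY = (3802.28 − 2828.75)/(4144 − 3025) = 973.53/1119 = 0.87
a = C − MPC·Y = 2828.75 − 0.87(3025) = 2828.75 − 2631.75 = 197

a = 197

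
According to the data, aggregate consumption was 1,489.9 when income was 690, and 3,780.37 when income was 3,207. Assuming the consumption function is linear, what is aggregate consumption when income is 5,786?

C = 6127.26

MPC = (3780.37 − 1489.9)/(3207 − 690) = 2290.47/2517 = 0.91
a = 1489.9 − 0.91(690) = 1489.9 − 627.9 = 862
C = 862 + 0.91(5786) = 862 + 5265.26 = 6127.26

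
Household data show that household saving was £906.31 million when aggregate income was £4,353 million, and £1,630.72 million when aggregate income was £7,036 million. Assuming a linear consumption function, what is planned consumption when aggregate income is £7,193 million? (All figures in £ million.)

MPS = ΔS/ΔY = (1630.72 − 906.31)/(7036 − 4353) = 724.41/2683 = 0.27
MPC = 1 − MPS = 0.73
Autonomous saving = 906.31 − 0.27(4353) = -269, so a = 269
C = 269 + 0.73(7193) = 269 + 5250.89 = 5519.89

C = 5519.89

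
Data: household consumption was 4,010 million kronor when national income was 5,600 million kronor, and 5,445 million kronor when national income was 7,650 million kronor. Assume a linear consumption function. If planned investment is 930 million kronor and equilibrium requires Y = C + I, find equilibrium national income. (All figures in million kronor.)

MPC = (5445 − 4010)/(7650 − 5600) = 1435/2050 = 0.7
a = 4010 − 0.7(5600) = 90
Equilibrium: Y = 90 + 0.7Y + 930
0.3Y = 1020, so Y = 1020/0.3 = 3400

Y = 3400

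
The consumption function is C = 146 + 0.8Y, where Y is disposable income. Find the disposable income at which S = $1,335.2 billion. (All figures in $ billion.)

Y = 7406

S = Y − C = -146 + 0.2Y
-146 + 0.2Y = 1335.2, so 0.2Y = 1481.2 and Y = 7406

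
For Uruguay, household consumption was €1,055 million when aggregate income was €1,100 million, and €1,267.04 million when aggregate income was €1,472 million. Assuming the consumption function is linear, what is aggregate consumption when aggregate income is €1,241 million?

MPC = (1267.04 − 1055)/(1472 − 1100) = 212.04/372 = 0.57
a = 1055 − 0.57(1100) = 1055 − 627 = 428
C = 428 + 0.57(1241) = 428 + 707.37 = 1135.37

C = 1135.37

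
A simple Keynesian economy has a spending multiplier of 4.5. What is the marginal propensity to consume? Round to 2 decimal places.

MPC = 0.78

k = 1/(1 − MPC), so 1 − MPC = 1/k = 1/4.5 = 0.2222
MPC = 1 − 0.2222 = 0.78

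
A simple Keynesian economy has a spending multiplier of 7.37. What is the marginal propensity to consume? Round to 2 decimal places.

k = 1/(1 − MPC), so 1 − MPC = 1/k = 1/7.37 = 0.1357
MPC = 1 − 0.1357 = 0.86

MPC = 0.86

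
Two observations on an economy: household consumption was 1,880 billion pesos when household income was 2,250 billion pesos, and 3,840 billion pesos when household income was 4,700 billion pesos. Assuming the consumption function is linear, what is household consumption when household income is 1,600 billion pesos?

C = 1360

MPC = (3840 − 1880)/(4700 − 2250) = 1960/2450 = 0.8
a = 1880 − 0.8(2250) = 1880 − 1800 = 80
C = 80 + 0.8(1600) = 80 + 1280 = 1360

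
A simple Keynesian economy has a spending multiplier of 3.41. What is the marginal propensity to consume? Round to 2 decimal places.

k = 1/(1 − MPC), so 1 − MPC = 1/k = 1/3.41 = 0.2933
MPC = 1 − 0.2933 = 0.71

MPC = 0.71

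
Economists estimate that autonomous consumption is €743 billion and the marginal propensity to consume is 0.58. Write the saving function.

S = Y − C = Y − (743 + 0.58Y) = -743 + (1 − 0.58)Y

S = -743 + 0.42Y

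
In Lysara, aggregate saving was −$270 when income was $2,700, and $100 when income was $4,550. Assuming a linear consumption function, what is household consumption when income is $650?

MPS = ΔS/ΔY = (100 − (-270))/(4550 − 2700) = 370/1850 = 0.2
MPC = 1 − MPS = 0.8
Autonomous saving = -270 − 0.2(2700) = -810, so a = 810
C = 810 + 0.8(650) = 810 + 520 = 1330

C = 1330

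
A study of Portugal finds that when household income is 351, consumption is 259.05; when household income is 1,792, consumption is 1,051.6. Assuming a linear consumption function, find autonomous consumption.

MPC = ΔC/ΔY = (1051.6 − 259.05)/(1792 − 351) = 792.55/1441 = 0.55
a = C − MPC·Y = 259.05 − 0.55(351) = 259.05 − 193.05 = 66

a = 66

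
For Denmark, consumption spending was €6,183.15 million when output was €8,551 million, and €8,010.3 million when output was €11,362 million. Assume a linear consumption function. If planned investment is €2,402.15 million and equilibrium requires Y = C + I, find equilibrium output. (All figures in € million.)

Y = 8649

MPC = (8010.3 − 6183.15)/(11362 − 8551) = 1827.15/2811 = 0.65
a = 6183.15 − 0.65(8551) = 625
Equilibrium: Y = 625 + 0.65Y + 2402.15
0.35Y = 3027.15, so Y = 3027.15/0.35 = 8649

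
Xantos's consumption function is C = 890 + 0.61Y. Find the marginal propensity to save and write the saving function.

MPS = 1 − MPC = 1 − 0.61 = 0.39
S = Y − C = -890 + 0.39Y

MPS = 0.39; S = -890 + 0.39Y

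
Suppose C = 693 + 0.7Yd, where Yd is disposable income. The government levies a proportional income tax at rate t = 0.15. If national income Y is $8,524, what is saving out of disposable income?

Yd = (1 − 0.15)(8524) = 0.85(8524) = 7245.4
C = 693 + 0.7(7245.4) = 693 + 5071.78 = 5764.78
S = Yd − C = 7245.4 − 5764.78 = 1480.62

S = 1480.62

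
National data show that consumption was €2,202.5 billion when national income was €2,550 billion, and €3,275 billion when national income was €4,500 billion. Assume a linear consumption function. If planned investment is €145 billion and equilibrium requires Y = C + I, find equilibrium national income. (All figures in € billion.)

Y = 2100

MPC = (3275 − 2202.5)/(4500 − 2550) = 1072.5/1950 = 0.55
a = 2202.5 − 0.55(2550) = 800
Equilibrium: Y = 800 + 0.55Y + 145
0.45Y = 945, so Y = 945/0.45 = 2100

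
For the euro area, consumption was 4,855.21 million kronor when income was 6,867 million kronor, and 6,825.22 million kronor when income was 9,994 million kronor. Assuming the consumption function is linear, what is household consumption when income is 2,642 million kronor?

MPC = (6825.22 − 4855.21)/(9994 − 6867) = 1970.01/3127 = 0.63
a = 4855.21 − 0.63(6867) = 4855.21 − 4326.21 = 529
C = 529 + 0.63(2642) = 529 + 1664.46 = 2193.46

C = 2193.46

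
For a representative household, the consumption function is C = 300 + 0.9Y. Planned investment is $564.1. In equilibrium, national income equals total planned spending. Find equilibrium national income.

Y = C + I = 300 + 0.9Y + 564.1
Y − 0.9Y = 864.1
0.1Y = 864.1, so Y = 864.1/0.1 = 8641

Y = 8641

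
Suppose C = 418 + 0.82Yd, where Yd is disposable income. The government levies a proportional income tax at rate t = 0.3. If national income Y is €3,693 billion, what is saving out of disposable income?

S = 47.318

Yd = (1 − 0.3)(3693) = 0.7(3693) = 2585.1
C = 418 + 0.82(2585.1) = 418 + 2119.782 = 2537.782
S = Yd − C = 2585.1 − 2537.782 = 47.318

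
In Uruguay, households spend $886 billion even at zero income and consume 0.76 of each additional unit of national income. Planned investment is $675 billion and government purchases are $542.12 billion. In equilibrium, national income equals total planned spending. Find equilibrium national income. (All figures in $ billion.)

Y = C + I + G = 886 + 0.76Y + 675 + 542.12
Y − 0.76Y = 2103.12
0.24Y = 2103.12, so Y = 2103.12/0.24 = 8763

Y = 8763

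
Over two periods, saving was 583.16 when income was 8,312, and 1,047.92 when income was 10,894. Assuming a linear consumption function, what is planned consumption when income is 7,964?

C = 7443.48

MPS = ΔS/ΔY = (1047.92 − 583.16)/(10894 − 8312) = 464.76/2582 = 0.18
MPC = 1 − MPS = 0.82
Autonomous saving = 583.16 − 0.18(8312) = -913, so a = 913
C = 913 + 0.82(7964) = 913 + 6530.48 = 7443.48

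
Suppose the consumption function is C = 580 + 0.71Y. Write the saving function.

S = -580 + 0.29Y

S = Y − C = Y − (580 + 0.71Y) = -580 + (1 − 0.71)Y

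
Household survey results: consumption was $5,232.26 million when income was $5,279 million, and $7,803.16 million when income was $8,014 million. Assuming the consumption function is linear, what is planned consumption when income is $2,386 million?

C = 2512.84

MPC = (7803.16 − 5232.26)/(8014 − 5279) = 2570.9/2735 = 0.94
a = 5232.26 − 0.94(5279) = 5232.26 − 4962.26 = 270
C = 270 + 0.94(2386) = 270 + 2242.84 = 2512.84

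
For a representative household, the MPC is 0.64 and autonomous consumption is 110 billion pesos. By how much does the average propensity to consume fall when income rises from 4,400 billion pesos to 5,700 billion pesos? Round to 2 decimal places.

ΔAPC = 0.01

At Y = 4400: C = 110 + 0.64(4400) = 2926, APC = 2926/4400 = 0.665
At Y = 5700: C = 3758, APC = 3758/5700 = 0.659
Fall in APC = 0.665 − 0.659 = 0.006 ≈ 0.01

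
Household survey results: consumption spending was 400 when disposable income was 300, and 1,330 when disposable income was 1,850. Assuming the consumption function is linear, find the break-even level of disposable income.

MPC = (1330 − 400)/(1850 − 300) = 930/1550 = 0.6
a = 400 − 0.6(300) = 400 − 180 = 220
Break-even: Y = a/(1−MPC) = 220/0.4 = 550

Y = 550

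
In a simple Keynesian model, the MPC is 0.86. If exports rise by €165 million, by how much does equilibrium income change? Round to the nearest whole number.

The multiplier is 1/(1 − MPC) = 1/0.14.
ΔY = 165/0.14 = 1178.57 ≈ 1179

ΔY ≈ 1179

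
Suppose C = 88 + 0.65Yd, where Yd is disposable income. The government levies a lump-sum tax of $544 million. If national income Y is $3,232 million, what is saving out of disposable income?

S = 852.8

Yd = Y − T = 3232 − 544 = 2688
C = 88 + 0.65(2688) = 88 + 1747.2 = 1835.2
S = Yd − C = 2688 − 1835.2 = 852.8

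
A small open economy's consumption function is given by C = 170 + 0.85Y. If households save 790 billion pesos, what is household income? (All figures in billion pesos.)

Y = 6400

S = Y − C = -170 + 0.15Y
-170 + 0.15Y = 790, so 0.15Y = 960 and Y = 6400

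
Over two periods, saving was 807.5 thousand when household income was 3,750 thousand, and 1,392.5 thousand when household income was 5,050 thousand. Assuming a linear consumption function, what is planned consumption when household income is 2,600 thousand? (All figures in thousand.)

MPS = ΔS/ΔY = (1392.5 − 807.5)/(5050 − 3750) = 585/1300 = 0.45
MPC = 1 − MPS = 0.55
Autonomous saving = 807.5 − 0.45(3750) = -880, so a = 880
C = 880 + 0.55(2600) = 880 + 1430 = 2310

C = 2310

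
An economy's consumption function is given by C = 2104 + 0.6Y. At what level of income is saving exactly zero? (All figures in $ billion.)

At break-even, C = Y: 2104 + 0.6Y = Y
0.4Y = 2104, so Y = 2104/0.4 = 5260

Y = 5260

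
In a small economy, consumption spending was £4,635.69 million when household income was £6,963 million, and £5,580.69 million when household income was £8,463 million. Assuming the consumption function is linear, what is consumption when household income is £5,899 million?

MPC = (5580.69 − 4635.69)/(8463 − 6963) = 945/1500 = 0.63
a = 4635.69 − 0.63(6963) = 4635.69 − 4386.69 = 249
C = 249 + 0.63(5899) = 249 + 3716.37 = 3965.37

C = 3965.37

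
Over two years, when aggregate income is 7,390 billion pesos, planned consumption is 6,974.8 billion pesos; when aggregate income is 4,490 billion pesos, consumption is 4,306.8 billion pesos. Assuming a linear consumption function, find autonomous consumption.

MPC = ΔC/ΔY = (6974.8 − 4306.8)/(7390 − 4490) = 2668/2900 = 0.92
a = C − MPC·Y = 4306.8 − 0.92(4490) = 4306.8 − 4130.8 = 176

a = 176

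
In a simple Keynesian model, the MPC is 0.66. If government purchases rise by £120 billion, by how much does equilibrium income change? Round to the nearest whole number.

ΔY ≈ 353

The multiplier is 1/(1 − MPC) = 1/0.34.
ΔY = 120/0.34 = 352.94 ≈ 353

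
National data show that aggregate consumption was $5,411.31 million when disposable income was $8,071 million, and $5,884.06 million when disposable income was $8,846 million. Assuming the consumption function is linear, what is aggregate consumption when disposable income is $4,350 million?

C = 3141.5

MPC = (5884.06 − 5411.31)/(8846 − 8071) = 472.75/775 = 0.61
a = 5411.31 − 0.61(8071) = 5411.31 − 4923.31 = 488
C = 488 + 0.61(4350) = 488 + 2653.5 = 3141.5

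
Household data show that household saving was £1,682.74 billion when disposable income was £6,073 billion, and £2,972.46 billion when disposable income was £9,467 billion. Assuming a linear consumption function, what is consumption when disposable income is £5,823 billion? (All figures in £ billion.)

C = 4235.26

MPS = ΔS/ΔY = (2972.46 − 1682.74)/(9467 − 6073) = 1289.72/3394 = 0.38
MPC = 1 − MPS = 0.62
Autonomous saving = 1682.74 − 0.38(6073) = -625, so a = 625
C = 625 + 0.62(5823) = 625 + 3610.26 = 4235.26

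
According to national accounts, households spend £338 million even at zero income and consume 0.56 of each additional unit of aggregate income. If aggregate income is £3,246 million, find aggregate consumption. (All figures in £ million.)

C = 338 + 0.56(3246) = 338 + 1817.76 = 2155.76

C = 2155.76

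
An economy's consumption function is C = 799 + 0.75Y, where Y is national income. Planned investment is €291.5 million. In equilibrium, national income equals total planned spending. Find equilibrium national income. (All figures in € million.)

Y = 4362

Y = C + I = 799 + 0.75Y + 291.5
Y − 0.75Y = 1090.5
0.25Y = 1090.5, so Y = 1090.5/0.25 = 4362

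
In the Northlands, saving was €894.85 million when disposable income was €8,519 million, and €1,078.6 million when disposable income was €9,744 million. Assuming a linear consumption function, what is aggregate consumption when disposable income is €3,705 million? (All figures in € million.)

C = 3532.25

MPS = ΔS/ΔY = (1078.6 − 894.85)/(9744 − 8519) = 183.75/1225 = 0.15
MPC = 1 − MPS = 0.85
Autonomous saving = 894.85 − 0.15(8519) = -383, so a = 383
C = 383 + 0.85(3705) = 383 + 3149.25 = 3532.25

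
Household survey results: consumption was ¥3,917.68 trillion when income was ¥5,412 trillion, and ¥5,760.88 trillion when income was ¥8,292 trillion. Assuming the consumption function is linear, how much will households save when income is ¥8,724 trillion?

S = 2686.64

MPC = (5760.88 − 3917.68)/(8292 − 5412) = 1843.2/2880 = 0.64
a = 3917.68 − 0.64(5412) = 3917.68 − 3463.68 = 454
C = 454 + 0.64(8724) = 6037.36
S = 8724 − 6037.36 = 2686.64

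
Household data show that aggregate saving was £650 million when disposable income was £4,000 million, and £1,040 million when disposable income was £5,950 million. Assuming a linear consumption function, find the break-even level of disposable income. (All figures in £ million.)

MPS = ΔS/ΔY = (1040 − 650)/(5950 − 4000) = 390/1950 = 0.2
MPC = 1 − MPS = 0.8
From S(4000) = 650: −a + 0.2(4000) = 650, so a = 800 − 650 = 150
Break-even (S = 0): Y = a/MPS = 150/0.2 = 750

Y = 750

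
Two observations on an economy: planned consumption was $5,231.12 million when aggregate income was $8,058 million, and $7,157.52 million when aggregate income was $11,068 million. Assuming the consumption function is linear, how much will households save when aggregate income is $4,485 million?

MPC = (7157.52 − 5231.12)/(11068 − 8058) = 1926.4/3010 = 0.64
a = 5231.12 − 0.64(8058) = 5231.12 − 5157.12 = 74
C = 74 + 0.64(4485) = 2944.4
S = 4485 − 2944.4 = 1540.6

S = 1540.6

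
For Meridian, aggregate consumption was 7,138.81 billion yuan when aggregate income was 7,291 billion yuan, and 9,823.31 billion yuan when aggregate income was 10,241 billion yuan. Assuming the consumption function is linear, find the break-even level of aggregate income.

MPC = (9823.31 − 7138.81)/(10241 − 7291) = 2684.5/2950 = 0.91
a = 7138.81 − 0.91(7291) = 7138.81 − 6634.81 = 504
Break-even: Y = a/(1−MPC) = 504/0.09 = 5600

Y = 5600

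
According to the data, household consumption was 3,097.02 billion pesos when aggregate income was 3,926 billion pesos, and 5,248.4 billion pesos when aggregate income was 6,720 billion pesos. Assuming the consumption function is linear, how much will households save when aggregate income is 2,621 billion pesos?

S = 528.83

MPC = (5248.4 − 3097.02)/(6720 − 3926) = 2151.38/2794 = 0.77
a = 3097.02 − 0.77(3926) = 3097.02 − 3023.02 = 74
C = 74 + 0.77(2621) = 2092.17
S = 2621 − 2092.17 = 528.83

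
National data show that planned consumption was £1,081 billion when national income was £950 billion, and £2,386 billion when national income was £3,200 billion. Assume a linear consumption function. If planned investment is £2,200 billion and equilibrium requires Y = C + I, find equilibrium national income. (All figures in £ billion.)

Y = 6500

MPC = (2386 − 1081)/(3200 − 950) = 1305/2250 = 0.58
a = 1081 − 0.58(950) = 530
Equilibrium: Y = 530 + 0.58Y + 2200
0.42Y = 2730, so Y = 2730/0.42 = 6500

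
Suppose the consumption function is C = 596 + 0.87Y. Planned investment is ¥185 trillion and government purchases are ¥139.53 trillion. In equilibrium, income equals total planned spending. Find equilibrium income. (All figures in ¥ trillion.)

Y = C + I + G = 596 + 0.87Y + 185 + 139.53
Y − 0.87Y = 920.53
0.13Y = 920.53, so Y = 920.53/0.13 = 7081

Y = 7081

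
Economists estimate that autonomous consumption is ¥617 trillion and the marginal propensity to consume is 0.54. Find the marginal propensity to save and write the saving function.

MPS = 1 − MPC = 1 − 0.54 = 0.46
S = Y − C = -617 + 0.46Y

MPS = 0.46; S = -617 + 0.46Y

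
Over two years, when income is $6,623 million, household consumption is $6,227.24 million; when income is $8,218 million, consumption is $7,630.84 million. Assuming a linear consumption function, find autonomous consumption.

a = 399

MPC = ΔC/ΔY = (7630.84 − 6227.24)/(8218 − 6623) = 1403.6/1595 = 0.88
a = C − MPC·Y = 6227.24 − 0.88(6623) = 6227.24 − 5828.24 = 399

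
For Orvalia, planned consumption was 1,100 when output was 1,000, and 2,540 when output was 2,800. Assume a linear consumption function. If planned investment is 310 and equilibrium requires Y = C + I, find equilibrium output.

MPC = (2540 − 1100)/(2800 − 1000) = 1440/1800 = 0.8
a = 1100 − 0.8(1000) = 300
Equilibrium: Y = 300 + 0.8Y + 310
0.2Y = 610, so Y = 610/0.2 = 3050

Y = 3050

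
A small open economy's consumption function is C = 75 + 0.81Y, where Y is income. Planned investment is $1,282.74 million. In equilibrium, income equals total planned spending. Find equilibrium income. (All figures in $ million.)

Y = 7146

Y = C + I = 75 + 0.81Y + 1282.74
Y − 0.81Y = 1357.74
0.19Y = 1357.74, so Y = 1357.74/0.19 = 7146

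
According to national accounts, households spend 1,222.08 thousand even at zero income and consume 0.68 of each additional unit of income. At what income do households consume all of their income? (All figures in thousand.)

Y = 3819

At break-even, C = Y: 1222.08 + 0.68Y = Y
0.32Y = 1222.08, so Y = 1222.08/0.32 = 3819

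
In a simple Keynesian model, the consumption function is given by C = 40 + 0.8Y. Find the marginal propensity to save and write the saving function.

MPS = 0.2; S = -40 + 0.2Y

MPS = 1 − MPC = 1 − 0.8 = 0.2
S = Y − C = -40 + 0.2Y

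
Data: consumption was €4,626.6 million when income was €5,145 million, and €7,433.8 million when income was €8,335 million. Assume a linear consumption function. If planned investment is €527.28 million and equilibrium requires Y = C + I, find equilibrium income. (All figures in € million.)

MPC = (7433.8 − 4626.6)/(8335 − 5145) = 2807.2/3190 = 0.88
a = 4626.6 − 0.88(5145) = 99
Equilibrium: Y = 99 + 0.88Y + 527.28
0.12Y = 626.28, so Y = 626.28/0.12 = 5219

Y = 5219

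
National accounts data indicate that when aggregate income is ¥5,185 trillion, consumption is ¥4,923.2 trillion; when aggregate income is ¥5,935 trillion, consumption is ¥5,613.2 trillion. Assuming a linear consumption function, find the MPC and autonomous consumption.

MPC = ΔC/ΔY = (5613.2 − 4923.2)/(5935 − 5185) = 690/750 = 0.92
a = C − MPC·Y = 4923.2 − 0.92(5185) = 4923.2 − 4770.2 = 153

MPC = 0.92; a = 153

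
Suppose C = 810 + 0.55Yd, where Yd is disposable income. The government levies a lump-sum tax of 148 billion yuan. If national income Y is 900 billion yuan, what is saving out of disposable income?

Yd = Y − T = 900 − 148 = 752
C = 810 + 0.55(752) = 810 + 413.6 = 1223.6
S = Yd − C = 752 − 1223.6 = -471.6

S = -471.6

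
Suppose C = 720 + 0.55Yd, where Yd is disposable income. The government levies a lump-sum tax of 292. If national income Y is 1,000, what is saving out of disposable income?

Yd = Y − T = 1000 − 292 = 708
C = 720 + 0.55(708) = 720 + 389.4 = 1109.4
S = Yd − C = 708 − 1109.4 = -401.4

S = -401.4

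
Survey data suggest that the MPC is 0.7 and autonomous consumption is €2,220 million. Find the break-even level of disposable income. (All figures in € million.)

Y = 7400

At break-even, C = Y: 2220 + 0.7Y = Y
0.3Y = 2220, so Y = 2220/0.3 = 7400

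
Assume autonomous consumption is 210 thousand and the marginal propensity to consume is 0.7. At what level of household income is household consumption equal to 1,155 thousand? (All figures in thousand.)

210 + 0.7Y = 1155
0.7Y = 945, so Y = 945/0.7 = 1350

Y = 1350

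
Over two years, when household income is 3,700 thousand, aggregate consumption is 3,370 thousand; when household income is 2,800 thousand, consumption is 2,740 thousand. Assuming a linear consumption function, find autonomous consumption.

MPC = ΔC/ΔY = (3370 − 2740)/(3700 − 2800) = 630/900 = 0.7
a = C − MPC·Y = 2740 − 0.7(2800) = 2740 − 1960 = 780

a = 780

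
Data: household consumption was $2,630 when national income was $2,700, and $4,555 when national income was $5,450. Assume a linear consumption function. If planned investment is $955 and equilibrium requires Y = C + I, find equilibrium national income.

Y = 5650

MPC = (4555 − 2630)/(5450 − 2700) = 1925/2750 = 0.7
a = 2630 − 0.7(2700) = 740
Equilibrium: Y = 740 + 0.7Y + 955
0.3Y = 1695, so Y = 1695/0.3 = 5650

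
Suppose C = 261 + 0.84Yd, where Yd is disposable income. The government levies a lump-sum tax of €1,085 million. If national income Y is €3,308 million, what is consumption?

C = 2128.32

Yd = Y − T = 3308 − 1085 = 2223
C = 261 + 0.84(2223) = 261 + 1867.32 = 2128.32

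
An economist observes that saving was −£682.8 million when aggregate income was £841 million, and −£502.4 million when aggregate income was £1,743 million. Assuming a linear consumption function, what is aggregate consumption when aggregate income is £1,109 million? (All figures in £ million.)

C = 1738.2

MPS = ΔS/ΔY = (-502.4 − (-682.8))/(1743 − 841) = 180.4/902 = 0.2
MPC = 1 − MPS = 0.8
Autonomous saving = -682.8 − 0.2(841) = -851, so a = 851
C = 851 + 0.8(1109) = 851 + 887.2 = 1738.2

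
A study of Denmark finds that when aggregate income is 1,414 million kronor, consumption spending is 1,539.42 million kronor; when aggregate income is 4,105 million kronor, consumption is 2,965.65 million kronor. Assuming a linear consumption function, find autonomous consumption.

MPC = ΔC/ΔY = (2965.65 − 1539.42)/(4105 − 1414) = 1426.23/2691 = 0.53
a = C − MPC·Y = 1539.42 − 0.53(1414) = 1539.42 − 749.42 = 790

a = 790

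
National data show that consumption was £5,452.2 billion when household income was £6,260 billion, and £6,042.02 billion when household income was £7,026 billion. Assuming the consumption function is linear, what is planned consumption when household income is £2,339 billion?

C = 2433.03

MPC = (6042.02 − 5452.2)/(7026 − 6260) = 589.82/766 = 0.77
a = 5452.2 − 0.77(6260) = 5452.2 − 4820.2 = 632
C = 632 + 0.77(2339) = 632 + 1801.03 = 2433.03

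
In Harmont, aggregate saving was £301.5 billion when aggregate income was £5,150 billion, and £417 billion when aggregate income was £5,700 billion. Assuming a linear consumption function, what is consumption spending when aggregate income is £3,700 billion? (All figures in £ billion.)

MPS = ΔS/ΔY = (417 − 301.5)/(5700 − 5150) = 115.5/550 = 0.21
MPC = 1 − MPS = 0.79
Autonomous saving = 301.5 − 0.21(5150) = -780, so a = 780
C = 780 + 0.79(3700) = 780 + 2923 = 3703

C = 3703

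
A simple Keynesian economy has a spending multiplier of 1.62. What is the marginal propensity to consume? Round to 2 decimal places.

k = 1/(1 − MPC), so 1 − MPC = 1/k = 1/1.62 = 0.6173
MPC = 1 − 0.6173 = 0.38

MPC = 0.38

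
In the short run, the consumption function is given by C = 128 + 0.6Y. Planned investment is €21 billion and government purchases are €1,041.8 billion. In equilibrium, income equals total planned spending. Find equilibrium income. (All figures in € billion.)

Y = 2977

Y = C + I + G = 128 + 0.6Y + 21 + 1041.8
Y − 0.6Y = 1190.8
0.4Y = 1190.8, so Y = 1190.8/0.4 = 2977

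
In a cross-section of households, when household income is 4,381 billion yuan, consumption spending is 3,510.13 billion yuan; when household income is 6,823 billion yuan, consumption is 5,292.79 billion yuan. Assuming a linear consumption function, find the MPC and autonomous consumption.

MPC = 0.73; a = 312

MPC = ΔC/ΔY = (5292.79 − 3510.13)/(6823 − 4381) = 1782.66/2442 = 0.73
a = C − MPC·Y = 3510.13 − 0.73(4381) = 3510.13 − 3198.13 = 312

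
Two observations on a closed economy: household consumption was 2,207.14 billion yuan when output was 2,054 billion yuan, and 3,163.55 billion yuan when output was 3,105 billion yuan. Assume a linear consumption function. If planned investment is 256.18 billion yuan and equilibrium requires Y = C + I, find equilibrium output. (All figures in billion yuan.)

Y = 6602

MPC = (3163.55 − 2207.14)/(3105 − 2054) = 956.41/1051 = 0.91
a = 2207.14 − 0.91(2054) = 338
Equilibrium: Y = 338 + 0.91Y + 256.18
0.09Y = 594.18, so Y = 594.18/0.09 = 6602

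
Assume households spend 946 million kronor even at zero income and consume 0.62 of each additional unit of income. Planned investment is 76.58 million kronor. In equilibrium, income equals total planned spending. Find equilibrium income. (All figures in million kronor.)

Y = C + I = 946 + 0.62Y + 76.58
Y − 0.62Y = 1022.58
0.38Y = 1022.58, so Y = 1022.58/0.38 = 2691

Y = 2691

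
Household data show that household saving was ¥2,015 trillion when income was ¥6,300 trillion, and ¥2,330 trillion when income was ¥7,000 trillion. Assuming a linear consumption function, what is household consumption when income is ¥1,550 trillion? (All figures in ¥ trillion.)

C = 1672.5

MPS = ΔS/ΔY = (2330 − 2015)/(7000 − 6300) = 315/700 = 0.45
MPC = 1 − MPS = 0.55
Autonomous saving = 2015 − 0.45(6300) = -820, so a = 820
C = 820 + 0.55(1550) = 820 + 852.5 = 1672.5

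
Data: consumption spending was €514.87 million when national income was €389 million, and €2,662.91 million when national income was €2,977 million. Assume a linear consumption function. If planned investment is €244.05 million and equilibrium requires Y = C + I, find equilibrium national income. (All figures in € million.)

MPC = (2662.91 − 514.87)/(2977 − 389) = 2148.04/2588 = 0.83
a = 514.87 − 0.83(389) = 192
Equilibrium: Y = 192 + 0.83Y + 244.05
0.17Y = 436.05, so Y = 436.05/0.17 = 2565

Y = 2565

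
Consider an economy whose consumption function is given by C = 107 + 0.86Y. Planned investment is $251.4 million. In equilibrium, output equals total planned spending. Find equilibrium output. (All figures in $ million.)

Y = 2560

Y = C + I = 107 + 0.86Y + 251.4
Y − 0.86Y = 358.4
0.14Y = 358.4, so Y = 358.4/0.14 = 2560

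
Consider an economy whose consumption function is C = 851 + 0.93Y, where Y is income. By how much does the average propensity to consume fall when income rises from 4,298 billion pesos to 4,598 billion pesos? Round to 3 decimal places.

ΔAPC = 0.013

At Y = 4298: C = 851 + 0.93(4298) = 4848.14, APC = 4848.14/4298 = 1.1280
At Y = 4598: C = 5127.14, APC = 5127.14/4598 = 1.1151
Fall in APC = 1.1280 − 1.1151 = 0.0129 ≈ 0.013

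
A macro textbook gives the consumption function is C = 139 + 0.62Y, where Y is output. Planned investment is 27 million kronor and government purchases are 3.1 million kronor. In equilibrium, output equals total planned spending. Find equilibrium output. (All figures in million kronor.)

Y = C + I + G = 139 + 0.62Y + 27 + 3.1
Y − 0.62Y = 169.1
0.38Y = 169.1, so Y = 169.1/0.38 = 445

Y = 445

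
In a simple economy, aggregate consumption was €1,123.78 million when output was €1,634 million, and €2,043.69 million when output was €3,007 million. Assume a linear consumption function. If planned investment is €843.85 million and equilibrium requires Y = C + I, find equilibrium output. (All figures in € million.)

MPC = (2043.69 − 1123.78)/(3007 − 1634) = 919.91/1373 = 0.67
a = 1123.78 − 0.67(1634) = 29
Equilibrium: Y = 29 + 0.67Y + 843.85
0.33Y = 872.85, so Y = 872.85/0.33 = 2645

Y = 2645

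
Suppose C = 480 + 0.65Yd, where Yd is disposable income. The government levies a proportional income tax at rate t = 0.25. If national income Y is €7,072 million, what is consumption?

C = 3927.6

Yd = (1 − 0.25)(7072) = 0.75(7072) = 5304
C = 480 + 0.65(5304) = 480 + 3447.6 = 3927.6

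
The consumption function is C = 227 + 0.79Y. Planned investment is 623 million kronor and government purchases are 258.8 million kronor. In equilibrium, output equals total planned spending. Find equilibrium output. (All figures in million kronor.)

Y = C + I + G = 227 + 0.79Y + 623 + 258.8
Y − 0.79Y = 1108.8
0.21Y = 1108.8, so Y = 1108.8/0.21 = 5280

Y = 5280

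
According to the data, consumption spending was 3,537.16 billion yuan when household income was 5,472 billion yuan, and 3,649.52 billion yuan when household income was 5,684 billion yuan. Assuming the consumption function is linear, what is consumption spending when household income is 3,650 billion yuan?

C = 2571.5

MPC = (3649.52 − 3537.16)/(5684 − 5472) = 112.36/212 = 0.53
a = 3537.16 − 0.53(5472) = 3537.16 − 2900.16 = 637
C = 637 + 0.53(3650) = 637 + 1934.5 = 2571.5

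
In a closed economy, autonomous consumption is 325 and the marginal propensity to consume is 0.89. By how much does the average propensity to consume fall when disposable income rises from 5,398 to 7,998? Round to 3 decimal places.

ΔAPC = 0.020

At Y = 5398: C = 325 + 0.89(5398) = 5129.22, APC = 5129.22/5398 = 0.9502
At Y = 7998: C = 7443.22, APC = 7443.22/7998 = 0.9306
Fall in APC = 0.9502 − 0.9306 = 0.0196 ≈ 0.020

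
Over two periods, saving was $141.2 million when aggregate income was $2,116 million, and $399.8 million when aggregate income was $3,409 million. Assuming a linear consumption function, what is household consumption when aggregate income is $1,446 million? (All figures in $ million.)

MPS = ΔS/ΔY = (399.8 − 141.2)/(3409 − 2116) = 258.6/1293 = 0.2
MPC = 1 − MPS = 0.8
Autonomous saving = 141.2 − 0.2(2116) = -282, so a = 282
C = 282 + 0.8(1446) = 282 + 1156.8 = 1438.8

C = 1438.8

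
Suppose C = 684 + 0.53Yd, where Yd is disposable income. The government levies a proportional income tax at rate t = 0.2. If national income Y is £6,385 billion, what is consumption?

C = 3391.24

Yd = (1 − 0.2)(6385) = 0.8(6385) = 5108
C = 684 + 0.53(5108) = 684 + 2707.24 = 3391.24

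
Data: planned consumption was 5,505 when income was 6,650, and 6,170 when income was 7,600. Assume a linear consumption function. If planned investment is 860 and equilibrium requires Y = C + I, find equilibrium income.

Y = 5700

MPC = (6170 − 5505)/(7600 − 6650) = 665/950 = 0.7
a = 5505 − 0.7(6650) = 850
Equilibrium: Y = 850 + 0.7Y + 860
0.3Y = 1710, so Y = 1710/0.3 = 5700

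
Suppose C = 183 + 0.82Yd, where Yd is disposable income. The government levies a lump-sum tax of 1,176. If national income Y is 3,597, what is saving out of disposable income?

S = 252.78

Yd = Y − T = 3597 − 1176 = 2421
C = 183 + 0.82(2421) = 183 + 1985.22 = 2168.22
S = Yd − C = 2421 − 2168.22 = 252.78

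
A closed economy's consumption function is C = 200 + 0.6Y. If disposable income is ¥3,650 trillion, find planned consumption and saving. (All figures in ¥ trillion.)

C = 2390; S = 1260

C = 200 + 0.6(3650) = 200 + 2190 = 2390
S = Y − C = 3650 − 2390 = 1260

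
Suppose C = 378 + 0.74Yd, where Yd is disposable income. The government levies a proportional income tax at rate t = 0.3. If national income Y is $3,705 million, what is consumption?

Yd = (1 − 0.3)(3705) = 0.7(3705) = 2593.5
C = 378 + 0.74(2593.5) = 378 + 1919.19 = 2297.19

C = 2297.19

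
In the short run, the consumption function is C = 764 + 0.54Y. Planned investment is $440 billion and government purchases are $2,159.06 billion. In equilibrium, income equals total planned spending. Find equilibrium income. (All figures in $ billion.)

Y = C + I + G = 764 + 0.54Y + 440 + 2159.06
Y − 0.54Y = 3363.06
0.46Y = 3363.06, so Y = 3363.06/0.46 = 7311

Y = 7311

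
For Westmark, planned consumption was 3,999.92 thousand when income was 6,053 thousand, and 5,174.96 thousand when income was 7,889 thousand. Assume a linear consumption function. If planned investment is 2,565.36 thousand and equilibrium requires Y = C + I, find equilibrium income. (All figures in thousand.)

Y = 7476

MPC = (5174.96 − 3999.92)/(7889 − 6053) = 1175.04/1836 = 0.64
a = 3999.92 − 0.64(6053) = 126
Equilibrium: Y = 126 + 0.64Y + 2565.36
0.36Y = 2691.36, so Y = 2691.36/0.36 = 7476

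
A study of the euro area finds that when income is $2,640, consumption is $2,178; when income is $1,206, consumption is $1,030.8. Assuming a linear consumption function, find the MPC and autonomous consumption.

MPC = 0.8; a = 66

MPC = ΔC/ΔY = (2178 − 1030.8)/(2640 − 1206) = 1147.2/1434 = 0.8
a = C − MPC·Y = 1030.8 − 0.8(1206) = 1030.8 − 964.8 = 66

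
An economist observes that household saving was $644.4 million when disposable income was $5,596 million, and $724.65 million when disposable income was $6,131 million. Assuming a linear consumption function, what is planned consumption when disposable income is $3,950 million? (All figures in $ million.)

MPS = ΔS/ΔY = (724.65 − 644.4)/(6131 − 5596) = 80.25/535 = 0.15
MPC = 1 − MPS = 0.85
Autonomous saving = 644.4 − 0.15(5596) = -195, so a = 195
C = 195 + 0.85(3950) = 195 + 3357.5 = 3552.5

C = 3552.5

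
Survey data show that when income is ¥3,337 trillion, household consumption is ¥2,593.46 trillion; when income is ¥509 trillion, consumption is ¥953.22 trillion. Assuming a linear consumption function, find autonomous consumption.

MPC = ΔC/ΔY = (2593.46 − 953.22)/(3337 − 509) = 1640.24/2828 = 0.58
a = C − MPC·Y = 953.22 − 0.58(509) = 953.22 − 295.22 = 658

a = 658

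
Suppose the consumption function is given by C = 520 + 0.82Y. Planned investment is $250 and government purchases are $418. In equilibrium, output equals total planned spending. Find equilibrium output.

Y = C + I + G = 520 + 0.82Y + 250 + 418
Y − 0.82Y = 1188
0.18Y = 1188, so Y = 1188/0.18 = 6600

Y = 6600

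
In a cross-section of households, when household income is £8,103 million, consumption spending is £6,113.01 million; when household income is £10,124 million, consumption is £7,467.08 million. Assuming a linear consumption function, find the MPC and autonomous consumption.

MPC = 0.67; a = 684

MPC = ΔC/ΔY = (7467.08 − 6113.01)/(10124 − 8103) = 1354.07/2021 = 0.67
a = C − MPC·Y = 6113.01 − 0.67(8103) = 6113.01 − 5429.01 = 684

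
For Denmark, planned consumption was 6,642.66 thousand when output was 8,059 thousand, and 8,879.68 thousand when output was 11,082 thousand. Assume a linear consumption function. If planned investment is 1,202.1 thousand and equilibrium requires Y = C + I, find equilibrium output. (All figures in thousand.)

MPC = (8879.68 − 6642.66)/(11082 − 8059) = 2237.02/3023 = 0.74
a = 6642.66 − 0.74(8059) = 679
Equilibrium: Y = 679 + 0.74Y + 1202.1
0.26Y = 1881.1, so Y = 1881.1/0.26 = 7235

Y = 7235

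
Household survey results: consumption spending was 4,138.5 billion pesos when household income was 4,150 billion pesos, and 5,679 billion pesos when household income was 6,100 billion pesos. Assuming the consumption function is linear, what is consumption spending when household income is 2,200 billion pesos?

MPC = (5679 − 4138.5)/(6100 − 4150) = 1540.5/1950 = 0.79
a = 4138.5 − 0.79(4150) = 4138.5 − 3278.5 = 860
C = 860 + 0.79(2200) = 860 + 1738 = 2598

C = 2598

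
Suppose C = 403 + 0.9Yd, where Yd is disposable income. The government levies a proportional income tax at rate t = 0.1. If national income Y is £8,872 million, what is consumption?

C = 7589.32

Yd = (1 − 0.1)(8872) = 0.9(8872) = 7984.8
C = 403 + 0.9(7984.8) = 403 + 7186.32 = 7589.32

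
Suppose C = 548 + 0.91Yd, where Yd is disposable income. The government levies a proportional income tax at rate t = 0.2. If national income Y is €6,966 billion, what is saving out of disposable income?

S = -46.448

Yd = (1 − 0.2)(6966) = 0.8(6966) = 5572.8
C = 548 + 0.91(5572.8) = 548 + 5071.248 = 5619.248
S = Yd − C = 5572.8 − 5619.248 = -46.448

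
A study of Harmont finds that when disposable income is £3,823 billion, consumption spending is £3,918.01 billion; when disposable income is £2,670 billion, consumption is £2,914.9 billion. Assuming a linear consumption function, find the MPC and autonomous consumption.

MPC = 0.87; a = 592

MPC = ΔC/ΔY = (3918.01 − 2914.9)/(3823 − 2670) = 1003.11/1153 = 0.87
a = C − MPC·Y = 2914.9 − 0.87(2670) = 2914.9 − 2322.9 = 592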